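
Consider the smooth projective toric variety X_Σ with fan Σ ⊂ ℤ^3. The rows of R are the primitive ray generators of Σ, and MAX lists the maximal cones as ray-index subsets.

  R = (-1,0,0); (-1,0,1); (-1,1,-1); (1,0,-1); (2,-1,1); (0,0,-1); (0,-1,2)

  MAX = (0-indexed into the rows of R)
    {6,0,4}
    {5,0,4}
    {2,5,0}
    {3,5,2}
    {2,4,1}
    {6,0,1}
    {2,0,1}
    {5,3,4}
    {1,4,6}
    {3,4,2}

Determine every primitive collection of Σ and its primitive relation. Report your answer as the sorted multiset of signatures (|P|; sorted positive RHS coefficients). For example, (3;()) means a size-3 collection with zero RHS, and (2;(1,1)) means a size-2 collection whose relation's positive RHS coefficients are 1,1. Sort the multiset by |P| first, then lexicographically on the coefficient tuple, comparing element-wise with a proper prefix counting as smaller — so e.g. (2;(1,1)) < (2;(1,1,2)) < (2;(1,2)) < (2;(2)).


9 minimal non-faces of Δ(Σ) (on 7 rays):

  • {1,3}:  v_{1} + v_{3} = 0  so sig = (2;())
  • {0,3}:  v_{0} + v_{3} = v_{5}  so sig = (2;(1))
  • {1,5}:  v_{1} + v_{5} = v_{0}  so sig = (2;(1))
  • {2,6}:  v_{2} + v_{6} = v_{1}  so sig = (2;(1))
  • {3,6}:  v_{3} + v_{6} = v_{0} + v_{4}  so sig = (2;(1,1))
  • {5,6}:  v_{5} + v_{6} = 2·v_{0} + v_{4}  so sig = (2;(1,2))
  • {0,2,4}:  v_{0} + v_{2} + v_{4} = 0  so sig = (3;())
  • {0,1,4}:  v_{0} + v_{1} + v_{4} = v_{6}  so sig = (3;(1))
  • {2,4,5}:  v_{2} + v_{4} + v_{5} = v_{3}  so sig = (3;(1))

Sorted signature multiset PRS(X):
[(2;()), (2;(1)), (2;(1)), (2;(1)), (2;(1,1)), (2;(1,2)), (3;()), (3;(1)), (3;(1))]


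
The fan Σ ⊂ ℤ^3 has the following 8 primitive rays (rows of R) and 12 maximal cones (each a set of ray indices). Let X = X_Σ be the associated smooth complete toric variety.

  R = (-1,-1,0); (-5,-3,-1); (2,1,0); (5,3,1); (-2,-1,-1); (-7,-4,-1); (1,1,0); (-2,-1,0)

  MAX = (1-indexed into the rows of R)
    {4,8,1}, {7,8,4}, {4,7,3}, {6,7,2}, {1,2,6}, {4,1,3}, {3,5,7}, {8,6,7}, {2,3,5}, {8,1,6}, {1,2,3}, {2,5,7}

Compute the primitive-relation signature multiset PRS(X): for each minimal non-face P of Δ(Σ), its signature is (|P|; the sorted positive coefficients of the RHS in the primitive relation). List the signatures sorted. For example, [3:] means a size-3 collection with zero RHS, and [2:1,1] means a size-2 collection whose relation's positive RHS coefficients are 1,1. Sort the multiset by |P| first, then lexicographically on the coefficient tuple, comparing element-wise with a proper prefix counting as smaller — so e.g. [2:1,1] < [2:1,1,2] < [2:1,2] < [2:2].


The 11 primitive collections of Σ (r=8, n=3):

  P = {1,7}:  v_{1} + v_{7} = 0  ⇒ sig = [2:]
  P = {2,4}:  v_{2} + v_{4} = 0  ⇒ sig = [2:]
  P = {3,8}:  v_{3} + v_{8} = 0  ⇒ sig = [2:]
  P = {2,8}:  v_{2} + v_{8} = v_{6}  ⇒ sig = [2:1]
  P = {3,6}:  v_{3} + v_{6} = v_{2}  ⇒ sig = [2:1]
  P = {4,6}:  v_{4} + v_{6} = v_{8}  ⇒ sig = [2:1]
  P = {1,5}:  v_{1} + v_{5} = v_{2} + v_{3}  ⇒ sig = [2:1,1]
  P = {4,5}:  v_{4} + v_{5} = v_{3} + v_{7}  ⇒ sig = [2:1,1]
  P = {5,8}:  v_{5} + v_{8} = v_{2} + v_{7}  ⇒ sig = [2:1,1]
  P = {5,6}:  v_{5} + v_{6} = 2·v_{2} + v_{7}  ⇒ sig = [2:1,2]
  P = {2,3,7}:  v_{2} + v_{3} + v_{7} = v_{5}  ⇒ sig = [3:1]

Hence PRS(X_Σ) =
[[2:], [2:], [2:], [2:1], [2:1], [2:1], [2:1,1], [2:1,1], [2:1,1], [2:1,2], [3:1]]


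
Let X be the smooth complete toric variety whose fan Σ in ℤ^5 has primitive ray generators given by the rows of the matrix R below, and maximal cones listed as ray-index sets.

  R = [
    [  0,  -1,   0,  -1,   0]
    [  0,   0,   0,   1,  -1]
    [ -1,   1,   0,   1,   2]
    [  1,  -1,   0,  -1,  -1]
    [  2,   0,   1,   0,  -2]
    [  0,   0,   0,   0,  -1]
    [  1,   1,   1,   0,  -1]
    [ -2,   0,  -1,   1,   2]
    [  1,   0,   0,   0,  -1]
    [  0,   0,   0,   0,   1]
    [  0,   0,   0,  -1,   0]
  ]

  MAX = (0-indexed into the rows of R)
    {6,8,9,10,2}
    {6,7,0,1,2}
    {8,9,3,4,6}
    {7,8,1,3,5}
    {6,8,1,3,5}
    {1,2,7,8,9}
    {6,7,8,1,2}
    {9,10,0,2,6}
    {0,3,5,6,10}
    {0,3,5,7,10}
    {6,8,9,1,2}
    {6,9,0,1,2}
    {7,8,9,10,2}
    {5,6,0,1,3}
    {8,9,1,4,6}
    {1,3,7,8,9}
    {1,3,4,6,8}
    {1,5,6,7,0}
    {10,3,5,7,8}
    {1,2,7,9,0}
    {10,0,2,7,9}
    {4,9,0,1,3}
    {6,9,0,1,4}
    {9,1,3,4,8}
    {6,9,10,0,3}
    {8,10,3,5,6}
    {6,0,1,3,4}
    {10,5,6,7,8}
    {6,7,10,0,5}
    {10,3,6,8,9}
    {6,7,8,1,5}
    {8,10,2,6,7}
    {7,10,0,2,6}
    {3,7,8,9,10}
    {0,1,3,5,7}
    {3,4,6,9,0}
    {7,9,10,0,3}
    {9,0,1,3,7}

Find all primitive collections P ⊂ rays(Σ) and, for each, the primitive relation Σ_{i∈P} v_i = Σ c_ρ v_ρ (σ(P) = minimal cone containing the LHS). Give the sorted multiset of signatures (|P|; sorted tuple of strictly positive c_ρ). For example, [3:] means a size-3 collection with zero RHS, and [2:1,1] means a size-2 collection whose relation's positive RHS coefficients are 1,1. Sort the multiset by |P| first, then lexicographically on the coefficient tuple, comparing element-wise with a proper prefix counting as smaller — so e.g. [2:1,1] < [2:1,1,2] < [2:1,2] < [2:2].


12 minimal non-faces of Δ(Σ) (on 11 rays):

  • {5,9}:  v_{5} + v_{9} = 0  so sig = [2:]
  • {0,8}:  v_{0} + v_{8} = v_{3}  so sig = [2:1]
  • {1,10}:  v_{1} + v_{10} = v_{5}  so sig = [2:1]
  • {2,3}:  v_{2} + v_{3} = v_{9}  so sig = [2:1]
  • {2,5}:  v_{2} + v_{5} = v_{6} + v_{7}  so sig = [2:1,1]
  • {4,7}:  v_{4} + v_{7} = v_{1} + v_{9}  so sig = [2:1,1]
  • {4,10}:  v_{4} + v_{10} = v_{3} + v_{6}  so sig = [2:1,1]
  • {4,5}:  v_{4} + v_{5} = v_{1} + v_{3} + v_{6}  so sig = [2:1,1,1]
  • {2,4}:  v_{2} + v_{4} = v_{1} + v_{6} + 2·v_{9}  so sig = [2:1,1,2]
  • {3,6,7}:  v_{3} + v_{6} + v_{7} = 0  so sig = [3:]
  • {6,7,9}:  v_{6} + v_{7} + v_{9} = v_{2}  so sig = [3:1]
  • {1,3,6,9}:  v_{1} + v_{3} + v_{6} + v_{9} = v_{4}  so sig = [4:1]

Hence PRS(X_Σ) =
{ [2:],  [2:1] ×3,  [2:1,1] ×3,  [2:1,1,1],  [2:1,1,2],  [3:],  [3:1],  [4:1] }


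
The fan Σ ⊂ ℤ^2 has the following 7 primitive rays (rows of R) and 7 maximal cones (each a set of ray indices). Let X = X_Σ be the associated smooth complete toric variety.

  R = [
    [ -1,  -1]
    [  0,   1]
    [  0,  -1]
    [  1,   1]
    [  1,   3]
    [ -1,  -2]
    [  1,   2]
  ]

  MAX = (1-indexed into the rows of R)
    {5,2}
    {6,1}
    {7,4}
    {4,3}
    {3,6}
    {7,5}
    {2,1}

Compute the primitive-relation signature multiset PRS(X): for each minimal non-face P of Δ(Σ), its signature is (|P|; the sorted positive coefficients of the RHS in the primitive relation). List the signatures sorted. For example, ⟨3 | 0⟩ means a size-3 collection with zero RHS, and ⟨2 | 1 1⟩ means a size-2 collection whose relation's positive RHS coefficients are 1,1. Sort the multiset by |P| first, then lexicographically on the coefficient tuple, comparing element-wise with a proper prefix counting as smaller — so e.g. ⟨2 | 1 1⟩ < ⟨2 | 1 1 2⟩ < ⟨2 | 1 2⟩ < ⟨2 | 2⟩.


Σ has 14 primitive collections:

  P = {1,4}:  v_{1} + v_{4} = 0  ⇒ sig = ⟨2 | 0⟩
  P = {2,3}:  v_{2} + v_{3} = 0  ⇒ sig = ⟨2 | 0⟩
  P = {6,7}:  v_{6} + v_{7} = 0  ⇒ sig = ⟨2 | 0⟩
  P = {1,3}:  v_{1} + v_{3} = v_{6}  ⇒ sig = ⟨2 | 1⟩
  P = {1,7}:  v_{1} + v_{7} = v_{2}  ⇒ sig = ⟨2 | 1⟩
  P = {2,4}:  v_{2} + v_{4} = v_{7}  ⇒ sig = ⟨2 | 1⟩
  P = {2,6}:  v_{2} + v_{6} = v_{1}  ⇒ sig = ⟨2 | 1⟩
  P = {2,7}:  v_{2} + v_{7} = v_{5}  ⇒ sig = ⟨2 | 1⟩
  P = {3,5}:  v_{3} + v_{5} = v_{7}  ⇒ sig = ⟨2 | 1⟩
  P = {3,7}:  v_{3} + v_{7} = v_{4}  ⇒ sig = ⟨2 | 1⟩
  P = {4,6}:  v_{4} + v_{6} = v_{3}  ⇒ sig = ⟨2 | 1⟩
  P = {5,6}:  v_{5} + v_{6} = v_{2}  ⇒ sig = ⟨2 | 1⟩
  P = {1,5}:  v_{1} + v_{5} = 2·v_{2}  ⇒ sig = ⟨2 | 2⟩
  P = {4,5}:  v_{4} + v_{5} = 2·v_{7}  ⇒ sig = ⟨2 | 2⟩

Signatures (|P|; sorted positive RHS coefficients), sorted:
    ⟨2 | 0⟩
    ⟨2 | 0⟩
    ⟨2 | 0⟩
    ⟨2 | 1⟩
    ⟨2 | 1⟩
    ⟨2 | 1⟩
    ⟨2 | 1⟩
    ⟨2 | 1⟩
    ⟨2 | 1⟩
    ⟨2 | 1⟩
    ⟨2 | 1⟩
    ⟨2 | 1⟩
    ⟨2 | 2⟩
    ⟨2 | 2⟩


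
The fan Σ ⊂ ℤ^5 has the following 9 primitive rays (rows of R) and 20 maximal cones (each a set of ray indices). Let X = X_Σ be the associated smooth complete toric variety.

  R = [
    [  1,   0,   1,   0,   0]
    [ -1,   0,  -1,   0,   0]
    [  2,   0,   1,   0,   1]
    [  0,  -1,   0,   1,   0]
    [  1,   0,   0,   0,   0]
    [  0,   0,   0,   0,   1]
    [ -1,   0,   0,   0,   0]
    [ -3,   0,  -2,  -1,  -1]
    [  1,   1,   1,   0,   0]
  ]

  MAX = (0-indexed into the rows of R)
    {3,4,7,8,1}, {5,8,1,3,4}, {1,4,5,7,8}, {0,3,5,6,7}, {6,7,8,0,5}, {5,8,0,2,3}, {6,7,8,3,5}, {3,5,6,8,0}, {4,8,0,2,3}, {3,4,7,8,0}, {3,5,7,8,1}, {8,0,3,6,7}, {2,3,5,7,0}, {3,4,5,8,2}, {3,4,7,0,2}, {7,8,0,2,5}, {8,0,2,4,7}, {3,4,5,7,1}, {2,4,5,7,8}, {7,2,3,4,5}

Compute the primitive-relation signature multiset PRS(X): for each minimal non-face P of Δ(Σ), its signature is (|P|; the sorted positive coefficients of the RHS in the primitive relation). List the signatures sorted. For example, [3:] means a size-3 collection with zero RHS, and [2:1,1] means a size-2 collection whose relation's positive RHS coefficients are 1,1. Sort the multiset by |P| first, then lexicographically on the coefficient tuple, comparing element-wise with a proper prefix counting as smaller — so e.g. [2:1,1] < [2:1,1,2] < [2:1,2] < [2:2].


Primitive collections (9):

  {0,1}:  v_{0} + v_{1} = 0  so sig = [2:]
  {4,6}:  v_{4} + v_{6} = 0  so sig = [2:]
  {1,2}:  v_{1} + v_{2} = v_{4} + v_{5}  so sig = [2:1,1]
  {2,6}:  v_{2} + v_{6} = v_{0} + v_{5}  so sig = [2:1,1]
  {1,6}:  v_{1} + v_{6} = v_{3} + v_{5} + v_{7} + v_{8}  so sig = [2:1,1,1,1]
  {0,4,5}:  v_{0} + v_{4} + v_{5} = v_{2}  so sig = [3:1]
  {2,3,7,8}:  v_{2} + v_{3} + v_{7} + v_{8} = 0  so sig = [4:]
  {0,3,5,7,8}:  v_{0} + v_{3} + v_{5} + v_{7} + v_{8} = v_{6}  so sig = [5:1]
  {3,4,5,7,8}:  v_{3} + v_{4} + v_{5} + v_{7} + v_{8} = v_{1}  so sig = [5:1]

Signatures (|P|; sorted positive RHS coefficients), sorted:
[[2:], [2:], [2:1,1], [2:1,1], [2:1,1,1,1], [3:1], [4:], [5:1], [5:1]]


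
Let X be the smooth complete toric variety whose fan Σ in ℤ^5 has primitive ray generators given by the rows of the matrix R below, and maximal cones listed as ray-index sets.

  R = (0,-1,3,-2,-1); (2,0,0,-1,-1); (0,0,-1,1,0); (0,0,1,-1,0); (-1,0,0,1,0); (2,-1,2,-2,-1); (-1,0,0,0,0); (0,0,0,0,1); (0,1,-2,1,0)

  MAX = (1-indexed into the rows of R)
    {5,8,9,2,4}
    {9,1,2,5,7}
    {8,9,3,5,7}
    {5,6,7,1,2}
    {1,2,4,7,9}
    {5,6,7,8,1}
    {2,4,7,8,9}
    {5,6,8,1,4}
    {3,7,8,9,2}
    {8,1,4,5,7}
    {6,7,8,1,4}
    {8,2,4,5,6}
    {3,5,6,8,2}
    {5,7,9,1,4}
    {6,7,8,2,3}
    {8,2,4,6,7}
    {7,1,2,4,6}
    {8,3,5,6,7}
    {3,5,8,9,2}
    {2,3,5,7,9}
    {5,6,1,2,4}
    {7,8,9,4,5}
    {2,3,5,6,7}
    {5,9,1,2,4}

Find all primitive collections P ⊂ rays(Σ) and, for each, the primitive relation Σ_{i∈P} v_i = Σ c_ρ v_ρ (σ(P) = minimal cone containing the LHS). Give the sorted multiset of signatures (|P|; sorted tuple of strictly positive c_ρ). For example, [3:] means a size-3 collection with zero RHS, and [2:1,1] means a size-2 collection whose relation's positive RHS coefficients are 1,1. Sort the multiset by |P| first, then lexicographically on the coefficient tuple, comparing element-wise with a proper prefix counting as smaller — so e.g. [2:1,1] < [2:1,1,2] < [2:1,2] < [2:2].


Σ has 8 primitive collections:

  {3,4}:  v_{3} + v_{4} = 0  →  sig = [2:]
  {6,9}:  v_{6} + v_{9} = v_{2}  →  sig = [2:1]
  {1,3}:  v_{1} + v_{3} = v_{5} + v_{6} + v_{7}  →  sig = [2:1,1,1]
  {1,8,9}:  v_{1} + v_{8} + v_{9} = v_{4}  →  sig = [3:1]
  {1,2,8}:  v_{1} + v_{2} + v_{8} = v_{4} + v_{6}  →  sig = [3:1,1]
  {2,5,7,8}:  v_{2} + v_{5} + v_{7} + v_{8} = 0  →  sig = [4:]
  {4,5,6,7}:  v_{4} + v_{5} + v_{6} + v_{7} = v_{1}  →  sig = [4:1]
  {2,4,5,7}:  v_{2} + v_{4} + v_{5} + v_{7} = v_{1} + v_{9}  →  sig = [4:1,1]

Hence PRS(X_Σ) =
    |P|=2: 3 collections, coeffs (), (1), (1,1,1)
    |P|=3: 2 collections, coeffs (1), (1,1)
    |P|=4: 3 collections, coeffs (), (1), (1,1)


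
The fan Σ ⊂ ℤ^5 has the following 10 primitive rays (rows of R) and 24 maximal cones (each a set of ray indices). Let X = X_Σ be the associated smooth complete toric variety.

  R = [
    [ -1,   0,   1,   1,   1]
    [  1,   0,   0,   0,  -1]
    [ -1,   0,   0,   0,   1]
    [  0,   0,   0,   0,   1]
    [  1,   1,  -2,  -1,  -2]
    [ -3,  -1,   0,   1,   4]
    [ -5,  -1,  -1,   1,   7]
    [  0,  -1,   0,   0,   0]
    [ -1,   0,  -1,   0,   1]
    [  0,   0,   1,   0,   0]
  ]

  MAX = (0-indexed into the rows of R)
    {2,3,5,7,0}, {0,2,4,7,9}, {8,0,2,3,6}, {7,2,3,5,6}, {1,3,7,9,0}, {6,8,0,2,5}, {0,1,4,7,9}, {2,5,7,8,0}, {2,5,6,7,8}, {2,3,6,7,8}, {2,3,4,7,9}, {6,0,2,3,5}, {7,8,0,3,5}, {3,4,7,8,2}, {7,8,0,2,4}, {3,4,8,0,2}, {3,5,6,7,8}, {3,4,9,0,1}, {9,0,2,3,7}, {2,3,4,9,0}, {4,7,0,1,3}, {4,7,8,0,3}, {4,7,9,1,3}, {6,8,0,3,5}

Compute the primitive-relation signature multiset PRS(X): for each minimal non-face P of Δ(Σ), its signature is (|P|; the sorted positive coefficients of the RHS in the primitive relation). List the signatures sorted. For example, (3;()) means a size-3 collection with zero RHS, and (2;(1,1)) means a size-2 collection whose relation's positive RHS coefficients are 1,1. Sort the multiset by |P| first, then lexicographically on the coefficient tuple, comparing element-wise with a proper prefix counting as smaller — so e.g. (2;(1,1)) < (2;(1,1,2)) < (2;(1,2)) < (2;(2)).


Δ(Σ) — 10 vertices, 14 min non-faces:

  P={1,2}:  v_{1} + v_{2} = 0 — sig = (2;())
  P={8,9}:  v_{8} + v_{9} = v_{2} — sig = (2;(1))
  P={1,6}:  v_{1} + v_{6} = v_{3} + v_{5} + v_{8} — sig = (2;(1,1,1))
  P={1,5}:  v_{1} + v_{5} = v_{0} + v_{3} + v_{7} + v_{8} — sig = (2;(1,1,1,1))
  P={1,8}:  v_{1} + v_{8} = v_{0} + v_{3} + v_{4} + v_{7} — sig = (2;(1,1,1,1))
  P={5,9}:  v_{5} + v_{9} = v_{0} + 2·v_{2} + v_{3} + v_{7} — sig = (2;(1,1,1,2))
  P={6,9}:  v_{6} + v_{9} = 2·v_{2} + v_{3} + v_{5} — sig = (2;(1,1,2))
  P={4,6}:  v_{4} + v_{6} = v_{2} + v_{3} + 3·v_{8} — sig = (2;(1,1,3))
  P={4,5}:  v_{4} + v_{5} = 2·v_{8} — sig = (2;(2))
  P={0,6,7}:  v_{0} + v_{6} + v_{7} = 2·v_{5} — sig = (3;(2))
  P={2,3,5,8}:  v_{2} + v_{3} + v_{5} + v_{8} = v_{6} — sig = (4;(1))
  P={0,3,4,7,9}:  v_{0} + v_{3} + v_{4} + v_{7} + v_{9} = 0 — sig = (5;())
  P={0,2,3,4,7}:  v_{0} + v_{2} + v_{3} + v_{4} + v_{7} = v_{8} — sig = (5;(1))
  P={0,2,3,7,8}:  v_{0} + v_{2} + v_{3} + v_{7} + v_{8} = v_{5} — sig = (5;(1))

Sorted signature multiset PRS(X):
    |P|=2: 9 collections, coeffs (), (1), (1,1,1), (1,1,1,1), (1,1,1,1), (1,1,1,2), (1,1,2), (1,1,3), (2)
    |P|=3: 1 collection, coeffs (2)
    |P|=4: 1 collection, coeffs (1)
    |P|=5: 3 collections, coeffs (), (1), (1)


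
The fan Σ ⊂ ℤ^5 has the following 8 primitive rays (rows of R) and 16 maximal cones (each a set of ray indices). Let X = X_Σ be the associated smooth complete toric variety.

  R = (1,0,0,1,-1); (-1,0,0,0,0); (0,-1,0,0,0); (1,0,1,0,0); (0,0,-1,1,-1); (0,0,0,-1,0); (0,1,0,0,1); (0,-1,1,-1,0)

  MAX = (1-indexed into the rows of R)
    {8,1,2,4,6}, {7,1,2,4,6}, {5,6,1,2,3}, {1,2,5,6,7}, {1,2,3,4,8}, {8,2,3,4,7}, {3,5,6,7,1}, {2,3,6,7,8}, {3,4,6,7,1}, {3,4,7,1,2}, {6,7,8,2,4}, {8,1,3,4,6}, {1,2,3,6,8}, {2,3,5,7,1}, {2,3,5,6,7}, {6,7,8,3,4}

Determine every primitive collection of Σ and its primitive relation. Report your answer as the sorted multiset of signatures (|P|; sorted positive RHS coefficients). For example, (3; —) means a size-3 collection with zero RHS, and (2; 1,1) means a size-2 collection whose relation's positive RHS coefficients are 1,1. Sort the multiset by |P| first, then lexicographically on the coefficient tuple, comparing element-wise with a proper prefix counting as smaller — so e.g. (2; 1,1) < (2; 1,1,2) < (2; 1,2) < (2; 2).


Δ(Σ) — 8 vertices, 5 min non-faces:

  P={4,5}:  v_{4} + v_{5} = v_{1} — sig = (2; 1)
  P={5,8}:  v_{5} + v_{8} = v_{1} + v_{2} + v_{3} + v_{6} — sig = (2; 1,1,1,1)
  P={1,7,8}:  v_{1} + v_{7} + v_{8} = v_{4} — sig = (3; 1)
  P={2,3,4,6}:  v_{2} + v_{3} + v_{4} + v_{6} = v_{8} — sig = (4; 1)
  P={1,2,3,6,7}:  v_{1} + v_{2} + v_{3} + v_{6} + v_{7} = 0 — sig = (5; —)

Signatures (|P|; sorted positive RHS coefficients), sorted:
[(2; 1), (2; 1,1,1,1), (3; 1), (4; 1), (5; —)]


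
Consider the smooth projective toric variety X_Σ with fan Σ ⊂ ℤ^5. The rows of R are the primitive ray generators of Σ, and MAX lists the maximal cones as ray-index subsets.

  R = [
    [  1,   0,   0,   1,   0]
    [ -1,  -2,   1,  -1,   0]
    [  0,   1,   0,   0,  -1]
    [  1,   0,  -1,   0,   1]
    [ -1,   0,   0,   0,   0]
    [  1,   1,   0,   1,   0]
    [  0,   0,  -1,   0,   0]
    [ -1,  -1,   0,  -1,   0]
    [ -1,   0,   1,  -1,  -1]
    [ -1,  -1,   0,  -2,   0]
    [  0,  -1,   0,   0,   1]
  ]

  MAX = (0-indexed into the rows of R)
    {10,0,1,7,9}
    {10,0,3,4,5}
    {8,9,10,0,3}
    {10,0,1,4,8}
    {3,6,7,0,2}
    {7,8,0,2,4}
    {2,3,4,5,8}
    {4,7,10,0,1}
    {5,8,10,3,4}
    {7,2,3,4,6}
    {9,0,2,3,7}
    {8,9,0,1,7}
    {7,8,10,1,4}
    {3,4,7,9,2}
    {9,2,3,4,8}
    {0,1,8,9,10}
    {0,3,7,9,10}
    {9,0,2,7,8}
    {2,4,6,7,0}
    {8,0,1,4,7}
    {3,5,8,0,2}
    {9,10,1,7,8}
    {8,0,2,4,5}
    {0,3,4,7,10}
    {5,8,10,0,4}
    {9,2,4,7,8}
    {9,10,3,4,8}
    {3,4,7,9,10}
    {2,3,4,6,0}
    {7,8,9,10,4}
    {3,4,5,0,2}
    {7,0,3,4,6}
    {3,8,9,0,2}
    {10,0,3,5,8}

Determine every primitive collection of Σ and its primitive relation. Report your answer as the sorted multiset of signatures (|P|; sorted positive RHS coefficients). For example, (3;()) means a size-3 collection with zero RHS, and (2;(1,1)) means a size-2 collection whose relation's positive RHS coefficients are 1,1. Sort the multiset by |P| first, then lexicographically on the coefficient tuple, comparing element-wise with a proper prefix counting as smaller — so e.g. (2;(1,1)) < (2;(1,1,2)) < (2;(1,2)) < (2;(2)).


Minimal non-faces — 17 found among 11 rays, 34 max cones:

  P={2,10}:  v_{2} + v_{10} = 0 ; sig = (2;())
  P={5,7}:  v_{5} + v_{7} = 0 ; sig = (2;())
  P={5,9}:  v_{5} + v_{9} = v_{3} + v_{8} ; sig = (2;(1,1))
  P={6,8}:  v_{6} + v_{8} = v_{2} + v_{7} ; sig = (2;(1,1))
  P={1,2}:  v_{1} + v_{2} = v_{0} + v_{7} + v_{8} ; sig = (2;(1,1,1))
  P={1,3}:  v_{1} + v_{3} = v_{0} + v_{9} + v_{10} ; sig = (2;(1,1,1))
  P={1,5}:  v_{1} + v_{5} = v_{0} + v_{8} + v_{10} ; sig = (2;(1,1,1))
  P={5,6}:  v_{5} + v_{6} = v_{0} + v_{2} + v_{3} + v_{4} ; sig = (2;(1,1,1,1))
  P={6,10}:  v_{6} + v_{10} = v_{0} + v_{3} + v_{4} + v_{7} ; sig = (2;(1,1,1,1))
  P={6,9}:  v_{6} + v_{9} = v_{2} + v_{3} + 2·v_{7} ; sig = (2;(1,1,2))
  P={1,6}:  v_{1} + v_{6} = v_{0} + 2·v_{7} ; sig = (2;(1,2))
  P={0,4,9}:  v_{0} + v_{4} + v_{9} = v_{7} ; sig = (3;(1))
  P={3,7,8}:  v_{3} + v_{7} + v_{8} = v_{9} ; sig = (3;(1))
  P={1,4,9}:  v_{1} + v_{4} + v_{9} = 2·v_{7} + v_{8} + v_{10} ; sig = (3;(1,1,2))
  P={0,3,4,8}:  v_{0} + v_{3} + v_{4} + v_{8} = 0 ; sig = (4;())
  P={0,7,8,10}:  v_{0} + v_{7} + v_{8} + v_{10} = v_{1} ; sig = (4;(1))
  P={0,2,3,4,7}:  v_{0} + v_{2} + v_{3} + v_{4} + v_{7} = v_{6} ; sig = (5;(1))

Signatures (|P|; sorted positive RHS coefficients), sorted:
{ (2;()) ×2,  (2;(1,1)) ×2,  (2;(1,1,1)) ×3,  (2;(1,1,1,1)) ×2,  (2;(1,1,2)),  (2;(1,2)),  (3;(1)) ×2,  (3;(1,1,2)),  (4;()),  (4;(1)),  (5;(1)) }


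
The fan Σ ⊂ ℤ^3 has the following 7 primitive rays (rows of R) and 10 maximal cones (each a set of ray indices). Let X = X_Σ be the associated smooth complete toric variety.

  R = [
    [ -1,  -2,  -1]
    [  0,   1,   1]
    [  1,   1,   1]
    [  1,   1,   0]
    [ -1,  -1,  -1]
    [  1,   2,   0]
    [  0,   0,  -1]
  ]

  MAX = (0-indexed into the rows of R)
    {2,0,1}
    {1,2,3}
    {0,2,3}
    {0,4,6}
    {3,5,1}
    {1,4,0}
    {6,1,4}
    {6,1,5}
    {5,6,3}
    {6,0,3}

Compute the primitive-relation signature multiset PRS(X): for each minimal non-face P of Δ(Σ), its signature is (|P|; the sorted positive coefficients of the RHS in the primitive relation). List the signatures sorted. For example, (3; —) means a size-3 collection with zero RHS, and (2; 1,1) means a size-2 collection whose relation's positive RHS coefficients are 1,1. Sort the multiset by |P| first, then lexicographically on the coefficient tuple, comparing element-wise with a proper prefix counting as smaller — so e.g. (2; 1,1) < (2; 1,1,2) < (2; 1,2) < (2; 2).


|primitive collections| = 9. Relations:

  P={2,4}:  v_{2} + v_{4} = 0  ⟹  sig = (2; —)
  P={0,5}:  v_{0} + v_{5} = v_{6}  ⟹  sig = (2; 1)
  P={2,6}:  v_{2} + v_{6} = v_{3}  ⟹  sig = (2; 1)
  P={3,4}:  v_{3} + v_{4} = v_{6}  ⟹  sig = (2; 1)
  P={2,5}:  v_{2} + v_{5} = v_{1} + 2·v_{3}  ⟹  sig = (2; 1,2)
  P={4,5}:  v_{4} + v_{5} = v_{1} + 2·v_{6}  ⟹  sig = (2; 1,2)
  P={0,1,3}:  v_{0} + v_{1} + v_{3} = 0  ⟹  sig = (3; —)
  P={0,1,6}:  v_{0} + v_{1} + v_{6} = v_{4}  ⟹  sig = (3; 1)
  P={1,3,6}:  v_{1} + v_{3} + v_{6} = v_{5}  ⟹  sig = (3; 1)

so the primitive-relation signature multiset is
    (2; —)
    (2; 1)
    (2; 1)
    (2; 1)
    (2; 1,2)
    (2; 1,2)
    (3; —)
    (3; 1)
    (3; 1)


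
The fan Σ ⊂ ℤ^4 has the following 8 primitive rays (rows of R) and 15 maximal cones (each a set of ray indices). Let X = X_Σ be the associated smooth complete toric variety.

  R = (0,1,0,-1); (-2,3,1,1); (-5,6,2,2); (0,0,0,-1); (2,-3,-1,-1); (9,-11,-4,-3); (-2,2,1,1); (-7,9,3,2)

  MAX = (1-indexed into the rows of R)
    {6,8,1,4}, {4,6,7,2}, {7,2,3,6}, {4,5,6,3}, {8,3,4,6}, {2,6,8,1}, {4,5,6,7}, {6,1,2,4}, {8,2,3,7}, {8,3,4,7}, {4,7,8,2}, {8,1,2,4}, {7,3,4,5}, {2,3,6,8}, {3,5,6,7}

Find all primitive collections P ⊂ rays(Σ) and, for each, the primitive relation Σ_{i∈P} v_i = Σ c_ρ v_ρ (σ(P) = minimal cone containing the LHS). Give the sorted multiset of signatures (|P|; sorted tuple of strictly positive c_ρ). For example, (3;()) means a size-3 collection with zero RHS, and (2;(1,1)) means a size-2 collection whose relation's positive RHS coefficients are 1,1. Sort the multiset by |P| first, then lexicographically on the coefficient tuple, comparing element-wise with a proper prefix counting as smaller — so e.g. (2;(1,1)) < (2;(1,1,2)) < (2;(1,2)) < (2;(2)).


9 minimal non-faces of Δ(Σ) (on 8 rays):

  P = {2,5}:  v_{2} + v_{5} = 0  ⇒ sig = (2;())
  P = {1,7}:  v_{1} + v_{7} = v_{2} + v_{4}  ⇒ sig = (2;(1,1))
  P = {5,8}:  v_{5} + v_{8} = v_{3} + v_{4}  ⇒ sig = (2;(1,1))
  P = {1,5}:  v_{1} + v_{5} = v_{4} + v_{6} + v_{8}  ⇒ sig = (2;(1,1,1))
  P = {1,3}:  v_{1} + v_{3} = v_{6} + 2·v_{8}  ⇒ sig = (2;(1,2))
  P = {6,7,8}:  v_{6} + v_{7} + v_{8} = 0  ⇒ sig = (3;())
  P = {2,3,4}:  v_{2} + v_{3} + v_{4} = v_{8}  ⇒ sig = (3;(1))
  P = {2,4,6,8}:  v_{2} + v_{4} + v_{6} + v_{8} = v_{1}  ⇒ sig = (4;(1))
  P = {3,4,6,7}:  v_{3} + v_{4} + v_{6} + v_{7} = v_{5}  ⇒ sig = (4;(1))

Hence PRS(X_Σ) =
    |P|=2: 5 collections, coeffs (), (1,1), (1,1), (1,1,1), (1,2)
    |P|=3: 2 collections, coeffs (), (1)
    |P|=4: 2 collections, coeffs (1), (1)


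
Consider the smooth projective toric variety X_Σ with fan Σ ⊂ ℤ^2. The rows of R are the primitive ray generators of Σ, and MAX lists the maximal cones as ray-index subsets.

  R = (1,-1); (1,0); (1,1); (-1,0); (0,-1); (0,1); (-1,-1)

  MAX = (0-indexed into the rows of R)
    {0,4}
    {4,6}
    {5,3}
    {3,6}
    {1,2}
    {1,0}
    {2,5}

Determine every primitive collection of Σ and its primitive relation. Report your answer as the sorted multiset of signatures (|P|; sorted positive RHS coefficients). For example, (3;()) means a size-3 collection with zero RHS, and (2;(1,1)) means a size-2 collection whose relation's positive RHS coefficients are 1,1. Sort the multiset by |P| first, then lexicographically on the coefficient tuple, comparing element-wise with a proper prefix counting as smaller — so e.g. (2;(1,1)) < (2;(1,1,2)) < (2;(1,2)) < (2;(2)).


The 14 primitive collections of Σ (r=7, n=2):

  {1,3}:  v_{1} + v_{3} = 0  ⇒ sig = (2;())
  {2,6}:  v_{2} + v_{6} = 0  ⇒ sig = (2;())
  {4,5}:  v_{4} + v_{5} = 0  ⇒ sig = (2;())
  {0,3}:  v_{0} + v_{3} = v_{4}  ⇒ sig = (2;(1))
  {0,5}:  v_{0} + v_{5} = v_{1}  ⇒ sig = (2;(1))
  {1,4}:  v_{1} + v_{4} = v_{0}  ⇒ sig = (2;(1))
  {1,5}:  v_{1} + v_{5} = v_{2}  ⇒ sig = (2;(1))
  {1,6}:  v_{1} + v_{6} = v_{4}  ⇒ sig = (2;(1))
  {2,3}:  v_{2} + v_{3} = v_{5}  ⇒ sig = (2;(1))
  {2,4}:  v_{2} + v_{4} = v_{1}  ⇒ sig = (2;(1))
  {3,4}:  v_{3} + v_{4} = v_{6}  ⇒ sig = (2;(1))
  {5,6}:  v_{5} + v_{6} = v_{3}  ⇒ sig = (2;(1))
  {0,2}:  v_{0} + v_{2} = 2·v_{1}  ⇒ sig = (2;(2))
  {0,6}:  v_{0} + v_{6} = 2·v_{4}  ⇒ sig = (2;(2))

Hence PRS(X_Σ) =
    (2;())
    (2;())
    (2;())
    (2;(1))
    (2;(1))
    (2;(1))
    (2;(1))
    (2;(1))
    (2;(1))
    (2;(1))
    (2;(1))
    (2;(1))
    (2;(2))
    (2;(2))


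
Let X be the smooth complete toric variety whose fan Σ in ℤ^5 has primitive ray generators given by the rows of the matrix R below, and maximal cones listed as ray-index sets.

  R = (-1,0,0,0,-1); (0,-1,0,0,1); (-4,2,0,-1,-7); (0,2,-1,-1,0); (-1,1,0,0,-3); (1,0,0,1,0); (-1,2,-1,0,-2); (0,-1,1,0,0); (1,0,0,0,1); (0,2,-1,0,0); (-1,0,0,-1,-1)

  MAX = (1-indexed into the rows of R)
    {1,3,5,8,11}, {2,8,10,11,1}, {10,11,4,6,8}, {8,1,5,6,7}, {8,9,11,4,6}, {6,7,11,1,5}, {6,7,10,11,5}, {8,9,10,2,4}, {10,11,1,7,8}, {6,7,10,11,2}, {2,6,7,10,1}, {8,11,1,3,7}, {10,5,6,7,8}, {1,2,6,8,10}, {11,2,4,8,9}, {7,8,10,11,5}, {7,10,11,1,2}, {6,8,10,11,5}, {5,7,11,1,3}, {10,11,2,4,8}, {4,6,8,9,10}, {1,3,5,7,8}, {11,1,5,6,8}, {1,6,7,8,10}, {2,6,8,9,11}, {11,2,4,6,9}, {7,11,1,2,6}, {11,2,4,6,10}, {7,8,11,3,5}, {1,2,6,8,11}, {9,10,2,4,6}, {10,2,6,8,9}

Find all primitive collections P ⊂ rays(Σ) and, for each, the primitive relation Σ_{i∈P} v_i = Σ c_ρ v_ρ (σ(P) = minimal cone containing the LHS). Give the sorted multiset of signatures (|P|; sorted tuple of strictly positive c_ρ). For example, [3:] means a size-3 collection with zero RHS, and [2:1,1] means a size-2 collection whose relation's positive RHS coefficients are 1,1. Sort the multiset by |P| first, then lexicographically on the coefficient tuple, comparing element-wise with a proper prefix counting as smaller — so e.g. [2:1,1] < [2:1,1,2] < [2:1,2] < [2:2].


20 collections generate NE(X_Σ); each relation:

  P={1,9}:  v_{1} + v_{9} = 0  ⇒ sig = [2:]
  P={1,4}:  v_{1} + v_{4} = v_{10} + v_{11}  ⇒ sig = [2:1,1]
  P={2,5}:  v_{2} + v_{5} = v_{1} + v_{6} + v_{11}  ⇒ sig = [2:1,1,1]
  P={7,9}:  v_{7} + v_{9} = v_{6} + v_{10} + v_{11}  ⇒ sig = [2:1,1,1]
  P={3,9}:  v_{3} + v_{9} = v_{5} + v_{7} + v_{8} + v_{11}  ⇒ sig = [2:1,1,1,1]
  P={3,4}:  v_{3} + v_{4} = v_{5} + v_{7} + v_{8} + v_{10} + 2·v_{11}  ⇒ sig = [2:1,1,1,1,2]
  P={2,3}:  v_{2} + v_{3} = 2·v_{1} + v_{5} + v_{11}  ⇒ sig = [2:1,1,2]
  P={5,9}:  v_{5} + v_{9} = 2·v_{6} + v_{8} + v_{10} + 2·v_{11}  ⇒ sig = [2:1,1,2,2]
  P={3,6}:  v_{3} + v_{6} = v_{1} + 2·v_{5}  ⇒ sig = [2:1,2]
  P={4,7}:  v_{4} + v_{7} = v_{6} + 2·v_{10} + 2·v_{11}  ⇒ sig = [2:1,2,2]
  P={4,5}:  v_{4} + v_{5} = 2·v_{6} + v_{8} + 2·v_{10} + 3·v_{11}  ⇒ sig = [2:1,2,2,3]
  P={3,10}:  v_{3} + v_{10} = 3·v_{7} + 2·v_{8} + v_{11}  ⇒ sig = [2:1,2,3]
  P={2,7,8}:  v_{2} + v_{7} + v_{8} = v_{1}  ⇒ sig = [3:1]
  P={9,10,11}:  v_{9} + v_{10} + v_{11} = v_{4}  ⇒ sig = [3:1]
  P={1,5,10}:  v_{1} + v_{5} + v_{10} = 2·v_{7} + v_{8}  ⇒ sig = [3:1,2]
  P={1,6,10,11}:  v_{1} + v_{6} + v_{10} + v_{11} = v_{7}  ⇒ sig = [4:1]
  P={2,4,6,8}:  v_{2} + v_{4} + v_{6} + v_{8} = v_{9}  ⇒ sig = [4:1]
  P={6,7,8,11}:  v_{6} + v_{7} + v_{8} + v_{11} = v_{5}  ⇒ sig = [4:1]
  P={2,6,8,10,11}:  v_{2} + v_{6} + v_{8} + v_{10} + v_{11} = 0  ⇒ sig = [5:]
  P={1,5,7,8,11}:  v_{1} + v_{5} + v_{7} + v_{8} + v_{11} = v_{3}  ⇒ sig = [5:1]

Hence PRS(X_Σ) =
{ [2:],  [2:1,1],  [2:1,1,1] ×2,  [2:1,1,1,1],  [2:1,1,1,1,2],  [2:1,1,2],  [2:1,1,2,2],  [2:1,2],  [2:1,2,2],  [2:1,2,2,3],  [2:1,2,3],  [3:1] ×2,  [3:1,2],  [4:1] ×3,  [5:],  [5:1] }


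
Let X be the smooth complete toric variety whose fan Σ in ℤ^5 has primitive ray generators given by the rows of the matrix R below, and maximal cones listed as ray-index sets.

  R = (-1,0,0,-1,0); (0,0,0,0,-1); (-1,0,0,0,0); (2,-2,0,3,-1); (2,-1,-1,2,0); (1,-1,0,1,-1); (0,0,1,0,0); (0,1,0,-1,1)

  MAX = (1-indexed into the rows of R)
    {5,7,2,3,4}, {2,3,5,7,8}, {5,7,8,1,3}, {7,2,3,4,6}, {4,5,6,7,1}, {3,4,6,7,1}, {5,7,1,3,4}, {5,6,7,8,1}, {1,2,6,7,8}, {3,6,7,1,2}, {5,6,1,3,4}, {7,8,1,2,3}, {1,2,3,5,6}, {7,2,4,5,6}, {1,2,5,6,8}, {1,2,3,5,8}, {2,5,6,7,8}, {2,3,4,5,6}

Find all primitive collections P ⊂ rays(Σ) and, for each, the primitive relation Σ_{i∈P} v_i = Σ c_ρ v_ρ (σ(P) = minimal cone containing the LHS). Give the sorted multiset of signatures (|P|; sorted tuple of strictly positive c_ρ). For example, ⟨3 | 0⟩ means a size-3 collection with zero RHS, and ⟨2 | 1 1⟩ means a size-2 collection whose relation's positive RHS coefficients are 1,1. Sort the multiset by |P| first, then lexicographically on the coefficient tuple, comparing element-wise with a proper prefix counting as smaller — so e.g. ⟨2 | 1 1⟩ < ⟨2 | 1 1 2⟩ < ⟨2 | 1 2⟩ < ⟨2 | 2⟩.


5 minimal non-faces of Δ(Σ) (on 8 rays):

  P = {4,8}:  v_{4} + v_{8} = v_{5} + v_{7}  ⇒ sig = ⟨2 | 1 1⟩
  P = {3,6,8}:  v_{3} + v_{6} + v_{8} = 0  ⇒ sig = ⟨3 | 0⟩
  P = {1,2,4}:  v_{1} + v_{2} + v_{4} = v_{3} + 2·v_{6}  ⇒ sig = ⟨3 | 1 2⟩
  P = {1,2,5,7}:  v_{1} + v_{2} + v_{5} + v_{7} = v_{6}  ⇒ sig = ⟨4 | 1⟩
  P = {3,5,6,7}:  v_{3} + v_{5} + v_{6} + v_{7} = v_{4}  ⇒ sig = ⟨4 | 1⟩

so the primitive-relation signature multiset is
[⟨2 | 1 1⟩, ⟨3 | 0⟩, ⟨3 | 1 2⟩, ⟨4 | 1⟩, ⟨4 | 1⟩]


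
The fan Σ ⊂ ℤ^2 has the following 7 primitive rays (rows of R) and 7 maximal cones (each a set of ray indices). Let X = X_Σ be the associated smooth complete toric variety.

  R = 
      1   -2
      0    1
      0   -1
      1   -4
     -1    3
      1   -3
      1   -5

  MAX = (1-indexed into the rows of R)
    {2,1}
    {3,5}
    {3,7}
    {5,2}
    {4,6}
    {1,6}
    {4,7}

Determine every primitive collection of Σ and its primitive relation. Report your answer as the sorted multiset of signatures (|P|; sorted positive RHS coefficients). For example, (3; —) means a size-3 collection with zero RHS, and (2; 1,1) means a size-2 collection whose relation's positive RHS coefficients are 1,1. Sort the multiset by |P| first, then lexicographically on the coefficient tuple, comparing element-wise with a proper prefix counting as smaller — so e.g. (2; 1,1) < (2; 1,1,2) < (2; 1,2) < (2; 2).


The 14 primitive collections of Σ (r=7, n=2):

  P = {2,3}:  v_{2} + v_{3} = 0  →  sig = (2; —)
  P = {5,6}:  v_{5} + v_{6} = 0  →  sig = (2; —)
  P = {1,3}:  v_{1} + v_{3} = v_{6}  →  sig = (2; 1)
  P = {1,5}:  v_{1} + v_{5} = v_{2}  →  sig = (2; 1)
  P = {2,4}:  v_{2} + v_{4} = v_{6}  →  sig = (2; 1)
  P = {2,6}:  v_{2} + v_{6} = v_{1}  →  sig = (2; 1)
  P = {2,7}:  v_{2} + v_{7} = v_{4}  →  sig = (2; 1)
  P = {3,4}:  v_{3} + v_{4} = v_{7}  →  sig = (2; 1)
  P = {3,6}:  v_{3} + v_{6} = v_{4}  →  sig = (2; 1)
  P = {4,5}:  v_{4} + v_{5} = v_{3}  →  sig = (2; 1)
  P = {1,7}:  v_{1} + v_{7} = v_{4} + v_{6}  →  sig = (2; 1,1)
  P = {1,4}:  v_{1} + v_{4} = 2·v_{6}  →  sig = (2; 2)
  P = {5,7}:  v_{5} + v_{7} = 2·v_{3}  →  sig = (2; 2)
  P = {6,7}:  v_{6} + v_{7} = 2·v_{4}  →  sig = (2; 2)

Hence PRS(X_Σ) =
    |P|=2: 14 collections, coeffs (), (), (1), (1), (1), (1), (1), (1), (1), (1), (1,1), (2), (2), (2)


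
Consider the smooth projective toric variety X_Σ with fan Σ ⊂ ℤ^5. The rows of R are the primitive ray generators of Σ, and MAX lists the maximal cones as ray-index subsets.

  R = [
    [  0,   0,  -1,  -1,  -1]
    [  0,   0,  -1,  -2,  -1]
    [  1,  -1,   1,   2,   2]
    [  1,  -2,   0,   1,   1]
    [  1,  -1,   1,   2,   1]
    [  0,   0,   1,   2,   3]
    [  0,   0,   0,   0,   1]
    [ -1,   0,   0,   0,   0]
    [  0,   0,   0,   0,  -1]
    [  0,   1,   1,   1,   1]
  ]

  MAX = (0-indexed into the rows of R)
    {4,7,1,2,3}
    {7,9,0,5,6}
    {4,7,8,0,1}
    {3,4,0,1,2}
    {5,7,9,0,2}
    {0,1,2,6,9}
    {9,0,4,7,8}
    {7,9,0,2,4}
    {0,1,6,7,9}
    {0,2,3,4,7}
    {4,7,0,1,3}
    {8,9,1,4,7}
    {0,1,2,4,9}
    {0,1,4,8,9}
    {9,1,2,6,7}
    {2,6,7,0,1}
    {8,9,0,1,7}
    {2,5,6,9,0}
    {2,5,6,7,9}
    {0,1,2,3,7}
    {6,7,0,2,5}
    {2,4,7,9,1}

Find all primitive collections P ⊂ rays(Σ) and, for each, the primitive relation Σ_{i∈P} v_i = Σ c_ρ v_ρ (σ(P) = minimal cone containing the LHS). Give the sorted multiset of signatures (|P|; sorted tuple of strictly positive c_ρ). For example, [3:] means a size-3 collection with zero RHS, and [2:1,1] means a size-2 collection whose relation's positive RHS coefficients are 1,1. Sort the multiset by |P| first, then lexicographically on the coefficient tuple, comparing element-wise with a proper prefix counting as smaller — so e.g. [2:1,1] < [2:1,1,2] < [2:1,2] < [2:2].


Δ(Σ) — 10 vertices, 14 min non-faces:

  P = {6,8}:  v_{6} + v_{8} = 0  ⟹  sig = [2:]
  P = {2,8}:  v_{2} + v_{8} = v_{4}  ⟹  sig = [2:1]
  P = {3,9}:  v_{3} + v_{9} = v_{2}  ⟹  sig = [2:1]
  P = {4,6}:  v_{4} + v_{6} = v_{2}  ⟹  sig = [2:1]
  P = {5,8}:  v_{5} + v_{8} = v_{0} + v_{2} + v_{7} + v_{9}  ⟹  sig = [2:1,1,1,1]
  P = {3,5}:  v_{3} + v_{5} = v_{0} + 2·v_{2} + v_{6} + v_{7}  ⟹  sig = [2:1,1,1,2]
  P = {3,6}:  v_{3} + v_{6} = v_{0} + v_{1} + 2·v_{2} + v_{7}  ⟹  sig = [2:1,1,1,2]
  P = {3,8}:  v_{3} + v_{8} = v_{0} + v_{1} + 2·v_{4} + v_{7}  ⟹  sig = [2:1,1,1,2]
  P = {4,5}:  v_{4} + v_{5} = v_{0} + 2·v_{2} + v_{7} + v_{9}  ⟹  sig = [2:1,1,1,2]
  P = {1,5}:  v_{1} + v_{5} = 2·v_{6}  ⟹  sig = [2:2]
  P = {0,1,4,7,9}:  v_{0} + v_{1} + v_{4} + v_{7} + v_{9} = 0  ⟹  sig = [5:]
  P = {0,1,2,4,7}:  v_{0} + v_{1} + v_{2} + v_{4} + v_{7} = v_{3}  ⟹  sig = [5:1]
  P = {0,1,2,7,9}:  v_{0} + v_{1} + v_{2} + v_{7} + v_{9} = v_{6}  ⟹  sig = [5:1]
  P = {0,2,6,7,9}:  v_{0} + v_{2} + v_{6} + v_{7} + v_{9} = v_{5}  ⟹  sig = [5:1]

Sorted signature multiset PRS(X):
    [2:]
    [2:1]
    [2:1]
    [2:1]
    [2:1,1,1,1]
    [2:1,1,1,2]
    [2:1,1,1,2]
    [2:1,1,1,2]
    [2:1,1,1,2]
    [2:2]
    [5:]
    [5:1]
    [5:1]
    [5:1]


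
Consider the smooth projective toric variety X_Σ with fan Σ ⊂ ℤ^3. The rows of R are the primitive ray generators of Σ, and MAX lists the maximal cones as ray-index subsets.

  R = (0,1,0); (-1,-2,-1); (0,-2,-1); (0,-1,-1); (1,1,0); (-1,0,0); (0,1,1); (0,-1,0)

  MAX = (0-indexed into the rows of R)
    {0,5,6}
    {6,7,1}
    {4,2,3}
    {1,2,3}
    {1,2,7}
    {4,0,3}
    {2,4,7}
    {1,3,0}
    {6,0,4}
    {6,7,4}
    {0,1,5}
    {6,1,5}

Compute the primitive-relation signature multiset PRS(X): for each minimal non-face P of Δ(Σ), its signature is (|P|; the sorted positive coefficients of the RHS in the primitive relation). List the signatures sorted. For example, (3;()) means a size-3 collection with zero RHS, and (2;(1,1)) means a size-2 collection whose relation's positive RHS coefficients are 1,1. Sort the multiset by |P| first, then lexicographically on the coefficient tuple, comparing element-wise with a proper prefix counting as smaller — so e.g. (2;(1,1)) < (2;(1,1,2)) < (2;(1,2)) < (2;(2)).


Minimal non-faces — 11 found among 8 rays, 12 max cones:

  • {0,7}:  v_{0} + v_{7} = 0  →  sig = (2;())
  • {3,6}:  v_{3} + v_{6} = 0  →  sig = (2;())
  • {0,2}:  v_{0} + v_{2} = v_{3}  →  sig = (2;(1))
  • {1,4}:  v_{1} + v_{4} = v_{3}  →  sig = (2;(1))
  • {2,5}:  v_{2} + v_{5} = v_{1}  →  sig = (2;(1))
  • {2,6}:  v_{2} + v_{6} = v_{7}  →  sig = (2;(1))
  • {3,7}:  v_{3} + v_{7} = v_{2}  →  sig = (2;(1))
  • {4,5}:  v_{4} + v_{5} = v_{0}  →  sig = (2;(1))
  • {3,5}:  v_{3} + v_{5} = v_{0} + v_{1}  →  sig = (2;(1,1))
  • {5,7}:  v_{5} + v_{7} = v_{1} + v_{6}  →  sig = (2;(1,1))
  • {0,1,6}:  v_{0} + v_{1} + v_{6} = v_{5}  →  sig = (3;(1))

Signatures (|P|; sorted positive RHS coefficients), sorted:
{ (2;()) ×2,  (2;(1)) ×6,  (2;(1,1)) ×2,  (3;(1)) }


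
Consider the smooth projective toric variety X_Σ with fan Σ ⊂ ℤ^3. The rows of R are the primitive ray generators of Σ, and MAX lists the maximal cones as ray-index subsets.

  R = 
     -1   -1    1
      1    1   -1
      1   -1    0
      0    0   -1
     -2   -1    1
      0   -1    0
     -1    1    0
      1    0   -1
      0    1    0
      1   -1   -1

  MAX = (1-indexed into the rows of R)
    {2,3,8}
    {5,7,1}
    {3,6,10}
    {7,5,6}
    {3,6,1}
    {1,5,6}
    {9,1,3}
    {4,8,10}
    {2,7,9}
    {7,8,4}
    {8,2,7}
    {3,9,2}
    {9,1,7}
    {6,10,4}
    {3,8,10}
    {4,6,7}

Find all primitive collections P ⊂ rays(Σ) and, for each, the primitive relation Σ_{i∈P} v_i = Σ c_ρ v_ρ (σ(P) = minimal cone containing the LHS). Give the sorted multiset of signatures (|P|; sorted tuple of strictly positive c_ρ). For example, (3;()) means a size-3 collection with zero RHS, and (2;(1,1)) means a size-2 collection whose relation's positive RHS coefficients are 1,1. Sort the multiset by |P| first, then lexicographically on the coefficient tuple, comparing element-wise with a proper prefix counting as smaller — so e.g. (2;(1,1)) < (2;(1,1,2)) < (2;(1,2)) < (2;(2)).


Minimal non-faces — 22 found among 10 rays, 16 max cones:

  P={1,2}:  v_{1} + v_{2} = 0  so sig = (2;())
  P={3,7}:  v_{3} + v_{7} = 0  so sig = (2;())
  P={6,9}:  v_{6} + v_{9} = 0  so sig = (2;())
  P={1,8}:  v_{1} + v_{8} = v_{6}  so sig = (2;(1))
  P={2,6}:  v_{2} + v_{6} = v_{8}  so sig = (2;(1))
  P={3,4}:  v_{3} + v_{4} = v_{10}  so sig = (2;(1))
  P={6,8}:  v_{6} + v_{8} = v_{10}  so sig = (2;(1))
  P={7,10}:  v_{7} + v_{10} = v_{4}  so sig = (2;(1))
  P={8,9}:  v_{8} + v_{9} = v_{2}  so sig = (2;(1))
  P={9,10}:  v_{9} + v_{10} = v_{8}  so sig = (2;(1))
  P={2,5}:  v_{2} + v_{5} = v_{6} + v_{7}  so sig = (2;(1,1))
  P={3,5}:  v_{3} + v_{5} = v_{1} + v_{6}  so sig = (2;(1,1))
  P={4,9}:  v_{4} + v_{9} = v_{7} + v_{8}  so sig = (2;(1,1))
  P={5,9}:  v_{5} + v_{9} = v_{1} + v_{7}  so sig = (2;(1,1))
  P={1,4}:  v_{1} + v_{4} = 2·v_{6} + v_{7}  so sig = (2;(1,2))
  P={2,4}:  v_{2} + v_{4} = v_{7} + 2·v_{8}  so sig = (2;(1,2))
  P={5,8}:  v_{5} + v_{8} = 2·v_{6} + v_{7}  so sig = (2;(1,2))
  P={5,10}:  v_{5} + v_{10} = 3·v_{6} + v_{7}  so sig = (2;(1,3))
  P={1,10}:  v_{1} + v_{10} = 2·v_{6}  so sig = (2;(2))
  P={2,10}:  v_{2} + v_{10} = 2·v_{8}  so sig = (2;(2))
  P={4,5}:  v_{4} + v_{5} = 3·v_{6} + 2·v_{7}  so sig = (2;(2,3))
  P={1,6,7}:  v_{1} + v_{6} + v_{7} = v_{5}  so sig = (3;(1))

Sorted signature multiset PRS(X):
[(2;()), (2;()), (2;()), (2;(1)), (2;(1)), (2;(1)), (2;(1)), (2;(1)), (2;(1)), (2;(1)), (2;(1,1)), (2;(1,1)), (2;(1,1)), (2;(1,1)), (2;(1,2)), (2;(1,2)), (2;(1,2)), (2;(1,3)), (2;(2)), (2;(2)), (2;(2,3)), (3;(1))]


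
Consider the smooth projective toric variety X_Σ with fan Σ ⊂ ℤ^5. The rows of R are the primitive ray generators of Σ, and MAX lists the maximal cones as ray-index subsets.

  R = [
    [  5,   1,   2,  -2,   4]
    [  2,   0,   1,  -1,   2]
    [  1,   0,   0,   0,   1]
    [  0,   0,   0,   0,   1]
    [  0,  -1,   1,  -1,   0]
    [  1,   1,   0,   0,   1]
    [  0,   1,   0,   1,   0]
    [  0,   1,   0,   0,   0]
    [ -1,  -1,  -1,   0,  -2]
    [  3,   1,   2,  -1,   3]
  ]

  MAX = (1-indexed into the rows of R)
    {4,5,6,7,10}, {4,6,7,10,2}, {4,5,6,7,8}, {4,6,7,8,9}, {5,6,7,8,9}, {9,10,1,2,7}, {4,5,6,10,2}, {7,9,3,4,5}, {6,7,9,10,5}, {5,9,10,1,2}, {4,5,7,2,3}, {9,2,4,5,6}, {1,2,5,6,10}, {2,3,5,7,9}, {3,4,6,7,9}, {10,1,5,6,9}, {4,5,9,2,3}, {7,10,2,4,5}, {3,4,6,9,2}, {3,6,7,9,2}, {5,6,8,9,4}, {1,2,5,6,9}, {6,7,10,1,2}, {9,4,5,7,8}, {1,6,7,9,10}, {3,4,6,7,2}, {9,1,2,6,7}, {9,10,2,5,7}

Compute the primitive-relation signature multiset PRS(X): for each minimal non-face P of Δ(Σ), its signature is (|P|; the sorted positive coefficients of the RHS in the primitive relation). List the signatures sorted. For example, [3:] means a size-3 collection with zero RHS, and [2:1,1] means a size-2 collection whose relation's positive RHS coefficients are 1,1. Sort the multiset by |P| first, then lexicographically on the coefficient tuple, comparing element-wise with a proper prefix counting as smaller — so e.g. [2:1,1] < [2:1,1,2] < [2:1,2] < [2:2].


14 collections generate NE(X_Σ); each relation:

  {3,8}:  v_{3} + v_{8} = v_{6}  ⇒ sig = [2:1]
  {1,3}:  v_{1} + v_{3} = 3·v_{2} + v_{6} + v_{7} + v_{9}  ⇒ sig = [2:1,1,1,3]
  {1,8}:  v_{1} + v_{8} = v_{5} + 3·v_{6} + v_{9} + v_{10}  ⇒ sig = [2:1,1,1,3]
  {1,4}:  v_{1} + v_{4} = 2·v_{2} + v_{6}  ⇒ sig = [2:1,2]
  {2,8}:  v_{2} + v_{8} = v_{5} + 2·v_{6}  ⇒ sig = [2:1,2]
  {3,10}:  v_{3} + v_{10} = 2·v_{2} + v_{7}  ⇒ sig = [2:1,2]
  {8,10}:  v_{8} + v_{10} = 2·v_{5} + 3·v_{6} + v_{7}  ⇒ sig = [2:1,2,3]
  {3,5,6}:  v_{3} + v_{5} + v_{6} = v_{2}  ⇒ sig = [3:1]
  {4,9,10}:  v_{4} + v_{9} + v_{10} = v_{2}  ⇒ sig = [3:1]
  {1,5,7}:  v_{1} + v_{5} + v_{7} = v_{9} + 2·v_{10}  ⇒ sig = [3:1,2]
  {2,4,7,9}:  v_{2} + v_{4} + v_{7} + v_{9} = v_{3}  ⇒ sig = [4:1]
  {2,5,6,7}:  v_{2} + v_{5} + v_{6} + v_{7} = v_{10}  ⇒ sig = [4:1]
  {2,6,9,10}:  v_{2} + v_{6} + v_{9} + v_{10} = v_{1}  ⇒ sig = [4:1]
  {4,5,6,7,9}:  v_{4} + v_{5} + v_{6} + v_{7} + v_{9} = 0  ⇒ sig = [5:]

Hence PRS(X_Σ) =
{ [2:1],  [2:1,1,1,3] ×2,  [2:1,2] ×3,  [2:1,2,3],  [3:1] ×2,  [3:1,2],  [4:1] ×3,  [5:] }
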